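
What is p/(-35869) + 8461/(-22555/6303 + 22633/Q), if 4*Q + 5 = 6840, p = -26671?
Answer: 13085658599319386/14937995525999 ≈ 876.00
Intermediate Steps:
Q = 6835/4 (Q = -5/4 + (¼)*6840 = -5/4 + 1710 = 6835/4 ≈ 1708.8)
p/(-35869) + 8461/(-22555/6303 + 22633/Q) = -26671/(-35869) + 8461/(-22555/6303 + 22633/(6835/4)) = -26671*(-1/35869) + 8461/(-22555*1/6303 + 22633*(4/6835)) = 26671/35869 + 8461/(-22555/6303 + 90532/6835) = 26671/35869 + 8461/(416459771/43081005) = 26671/35869 + 8461*(43081005/416459771) = 26671/35869 + 364508383305/416459771 = 13085658599319386/14937995525999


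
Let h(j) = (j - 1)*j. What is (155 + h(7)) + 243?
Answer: 440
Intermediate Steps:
h(j) = j*(-1 + j) (h(j) = (-1 + j)*j = j*(-1 + j))
(155 + h(7)) + 243 = (155 + 7*(-1 + 7)) + 243 = (155 + 7*6) + 243 = (155 + 42) + 243 = 197 + 243 = 440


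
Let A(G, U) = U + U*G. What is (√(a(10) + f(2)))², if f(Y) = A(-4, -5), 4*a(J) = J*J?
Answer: 40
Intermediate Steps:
A(G, U) = U + G*U
a(J) = J²/4 (a(J) = (J*J)/4 = J²/4)
f(Y) = 15 (f(Y) = -5*(1 - 4) = -5*(-3) = 15)
(√(a(10) + f(2)))² = (√((¼)*10² + 15))² = (√((¼)*100 + 15))² = (√(25 + 15))² = (√40)² = (2*√10)² = 40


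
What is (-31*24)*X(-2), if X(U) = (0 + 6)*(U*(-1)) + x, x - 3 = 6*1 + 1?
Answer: -16368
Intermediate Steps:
x = 10 (x = 3 + (6*1 + 1) = 3 + (6 + 1) = 3 + 7 = 10)
X(U) = 10 - 6*U (X(U) = (0 + 6)*(U*(-1)) + 10 = 6*(-U) + 10 = -6*U + 10 = 10 - 6*U)
(-31*24)*X(-2) = (-31*24)*(10 - 6*(-2)) = -744*(10 + 12) = -744*22 = -16368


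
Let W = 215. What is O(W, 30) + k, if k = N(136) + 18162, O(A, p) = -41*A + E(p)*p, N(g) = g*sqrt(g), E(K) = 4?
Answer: 9467 + 272*sqrt(34) ≈ 11053.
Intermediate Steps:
N(g) = g**(3/2)
O(A, p) = -41*A + 4*p
k = 18162 + 272*sqrt(34) (k = 136**(3/2) + 18162 = 272*sqrt(34) + 18162 = 18162 + 272*sqrt(34) ≈ 19748.)
O(W, 30) + k = (-41*215 + 4*30) + (18162 + 272*sqrt(34)) = (-8815 + 120) + (18162 + 272*sqrt(34)) = -8695 + (18162 + 272*sqrt(34)) = 9467 + 272*sqrt(34)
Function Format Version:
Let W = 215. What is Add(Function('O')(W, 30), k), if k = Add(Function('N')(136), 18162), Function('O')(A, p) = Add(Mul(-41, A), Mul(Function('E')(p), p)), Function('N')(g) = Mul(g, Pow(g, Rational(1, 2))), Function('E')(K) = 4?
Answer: Add(9467, Mul(272, Pow(34, Rational(1, 2)))) ≈ 11053.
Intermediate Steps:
Function('N')(g) = Pow(g, Rational(3, 2))
Function('O')(A, p) = Add(Mul(-41, A), Mul(4, p))
k = Add(18162, Mul(272, Pow(34, Rational(1, 2)))) (k = Add(Pow(136, Rational(3, 2)), 18162) = Add(Mul(272, Pow(34, Rational(1, 2))), 18162) = Add(18162, Mul(272, Pow(34, Rational(1, 2)))) ≈ 19748.)
Add(Function('O')(W, 30), k) = Add(Add(Mul(-41, 215), Mul(4, 30)), Add(18162, Mul(272, Pow(34, Rational(1, 2))))) = Add(Add(-8815, 120), Add(18162, Mul(272, Pow(34, Rational(1, 2))))) = Add(-8695, Add(18162, Mul(272, Pow(34, Rational(1, 2))))) = Add(9467, Mul(272, Pow(34, Rational(1, 2))))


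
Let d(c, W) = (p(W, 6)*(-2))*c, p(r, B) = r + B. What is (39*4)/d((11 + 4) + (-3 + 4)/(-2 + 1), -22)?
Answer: 39/112 ≈ 0.34821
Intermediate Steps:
p(r, B) = B + r
d(c, W) = c*(-12 - 2*W) (d(c, W) = ((6 + W)*(-2))*c = (-12 - 2*W)*c = c*(-12 - 2*W))
(39*4)/d((11 + 4) + (-3 + 4)/(-2 + 1), -22) = (39*4)/((-2*((11 + 4) + (-3 + 4)/(-2 + 1))*(6 - 22))) = 156/((-2*(15 + 1/(-1))*(-16))) = 156/((-2*(15 + 1*(-1))*(-16))) = 156/((-2*(15 - 1)*(-16))) = 156/((-2*14*(-16))) = 156/448 = 156*(1/448) = 39/112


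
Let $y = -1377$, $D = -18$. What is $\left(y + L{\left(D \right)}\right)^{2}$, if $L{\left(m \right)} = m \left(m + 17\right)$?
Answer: $1846881$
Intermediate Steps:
$L{\left(m \right)} = m \left(17 + m\right)$
$\left(y + L{\left(D \right)}\right)^{2} = \left(-1377 - 18 \left(17 - 18\right)\right)^{2} = \left(-1377 - -18\right)^{2} = \left(-1377 + 18\right)^{2} = \left(-1359\right)^{2} = 1846881$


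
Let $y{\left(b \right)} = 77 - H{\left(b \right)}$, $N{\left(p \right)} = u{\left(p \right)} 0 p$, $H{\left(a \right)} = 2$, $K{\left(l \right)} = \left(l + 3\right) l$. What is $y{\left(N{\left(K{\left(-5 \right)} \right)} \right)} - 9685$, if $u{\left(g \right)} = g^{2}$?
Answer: $-9610$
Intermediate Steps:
$K{\left(l \right)} = l \left(3 + l\right)$ ($K{\left(l \right)} = \left(3 + l\right) l = l \left(3 + l\right)$)
$N{\left(p \right)} = 0$ ($N{\left(p \right)} = p^{2} \cdot 0 p = 0 p = 0$)
$y{\left(b \right)} = 75$ ($y{\left(b \right)} = 77 - 2 = 75$)
$y{\left(N{\left(K{\left(-5 \right)} \right)} \right)} - 9685 = 75 - 9685 = -9610$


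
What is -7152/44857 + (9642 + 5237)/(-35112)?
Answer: -918548327/1575018984 ≈ -0.58320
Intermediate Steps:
-7152/44857 + (9642 + 5237)/(-35112) = -7152*1/44857 + 14879*(-1/35112) = -7152/44857 - 14879/35112 = -918548327/1575018984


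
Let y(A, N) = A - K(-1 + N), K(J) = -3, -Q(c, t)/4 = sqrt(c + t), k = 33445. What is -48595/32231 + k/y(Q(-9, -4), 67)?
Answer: 3223352270/6994127 + 133780*I*sqrt(13)/217 ≈ 460.87 + 2222.8*I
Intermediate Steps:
Q(c, t) = -4*sqrt(c + t)
y(A, N) = 3 + A (y(A, N) = A - 1*(-3) = A + 3 = 3 + A)
-48595/32231 + k/y(Q(-9, -4), 67) = -48595/32231 + 33445/(3 - 4*sqrt(-9 - 4)) = -48595*1/32231 + 33445/(3 - 4*I*sqrt(13)) = -48595/32231 + 33445/(3 - 4*I*sqrt(13))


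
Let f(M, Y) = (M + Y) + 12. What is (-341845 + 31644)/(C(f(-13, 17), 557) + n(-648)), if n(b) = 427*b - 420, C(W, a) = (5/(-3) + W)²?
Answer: 2791809/2492195 ≈ 1.1202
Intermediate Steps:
f(M, Y) = 12 + M + Y
C(W, a) = (-5/3 + W)² (C(W, a) = (5*(-⅓) + W)² = (-5/3 + W)²)
n(b) = -420 + 427*b
(-341845 + 31644)/(C(f(-13, 17), 557) + n(-648)) = (-341845 + 31644)/((-5 + 3*(12 - 13 + 17))²/9 + (-420 + 427*(-648))) = -310201/((-5 + 3*16)²/9 + (-420 - 276696)) = -310201/((-5 + 48)²/9 - 277116) = -310201/((⅑)*43² - 277116) = -310201/((⅑)*1849 - 277116) = -310201/(1849/9 - 277116) = -310201/(-2492195/9) = -310201*(-9/2492195) = 2791809/2492195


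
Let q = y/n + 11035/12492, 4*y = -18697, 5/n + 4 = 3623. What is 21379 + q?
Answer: -104990333987/31230 ≈ -3.3618e+6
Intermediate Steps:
n = 5/3619 (n = 5/(-4 + 3623) = 5/3619 ≈ 0.0013816)
y = -18697/4 (y = (¼)*(-18697) = -18697/4 ≈ -4674.3)
q = -105658000157/31230 (q = -18697/(4*5/3619) + 11035/12492 = -18697/4*3619/5 + 11035*(1/12492) = -67664443/20 + 11035/12492 = -105658000157/31230 ≈ -3.3832e+6)
21379 + q = 21379 - 105658000157/31230 = -104990333987/31230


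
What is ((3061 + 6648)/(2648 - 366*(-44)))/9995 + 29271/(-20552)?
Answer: -685744241459/481498010560 ≈ -1.4242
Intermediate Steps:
((3061 + 6648)/(2648 - 366*(-44)))/9995 + 29271/(-20552) = (9709/(2648 + 16104))*(1/9995) + 29271*(-1/20552) = (9709/18752)*(1/9995) - 29271/20552 = 9709/187426240 - 29271/20552 = -685744241459/481498010560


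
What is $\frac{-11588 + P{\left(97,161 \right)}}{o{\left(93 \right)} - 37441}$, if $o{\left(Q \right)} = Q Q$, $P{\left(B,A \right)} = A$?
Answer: $\frac{11427}{28792} \approx 0.39688$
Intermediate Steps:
$o{\left(Q \right)} = Q^{2}$
$\frac{-11588 + P{\left(97,161 \right)}}{o{\left(93 \right)} - 37441} = \frac{-11588 + 161}{93^{2} - 37441} = - \frac{11427}{8649 - 37441} = - \frac{11427}{-28792} = \left(-11427\right) \left(- \frac{1}{28792}\right) = \frac{11427}{28792}$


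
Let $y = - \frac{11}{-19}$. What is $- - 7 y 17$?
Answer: $\frac{1309}{19} \approx 68.895$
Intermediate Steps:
$y = \frac{11}{19}$ ($y = \left(-11\right) \left(- \frac{1}{19}\right) = \frac{11}{19} \approx 0.57895$)
$- - 7 y 17 = - \left(-7\right) \frac{11}{19} \cdot 17 = - \frac{\left(-77\right) 17}{19} = \left(-1\right) \left(- \frac{1309}{19}\right) = \frac{1309}{19}$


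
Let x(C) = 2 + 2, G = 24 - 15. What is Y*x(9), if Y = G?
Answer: 36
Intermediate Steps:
G = 9
Y = 9
x(C) = 4
Y*x(9) = 9*4 = 36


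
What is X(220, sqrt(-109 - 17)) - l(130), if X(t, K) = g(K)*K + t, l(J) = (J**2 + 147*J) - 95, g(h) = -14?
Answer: -35695 - 42*I*sqrt(14) ≈ -35695.0 - 157.15*I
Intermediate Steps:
l(J) = -95 + J**2 + 147*J
X(t, K) = t - 14*K (X(t, K) = -14*K + t = t - 14*K)
X(220, sqrt(-109 - 17)) - l(130) = (220 - 14*sqrt(-109 - 17)) - (-95 + 130**2 + 147*130) = (220 - 42*I*sqrt(14)) - (-95 + 16900 + 19110) = (220 - 42*I*sqrt(14)) - 1*35915 = (220 - 42*I*sqrt(14)) - 35915 = -35695 - 42*I*sqrt(14)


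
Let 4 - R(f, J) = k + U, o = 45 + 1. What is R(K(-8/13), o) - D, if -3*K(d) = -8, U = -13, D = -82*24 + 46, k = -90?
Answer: 2029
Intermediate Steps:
D = -1922 (D = -1968 + 46 = -1922)
o = 46
K(d) = 8/3 (K(d) = -⅓*(-8) = 8/3)
R(f, J) = 107 (R(f, J) = 4 - (-90 - 13) = 4 - 1*(-103) = 4 + 103 = 107)
R(K(-8/13), o) - D = 107 - 1*(-1922) = 107 + 1922 = 2029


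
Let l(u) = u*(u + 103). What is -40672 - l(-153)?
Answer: -48322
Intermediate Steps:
l(u) = u*(103 + u)
-40672 - l(-153) = -40672 - (-153)*(103 - 153) = -40672 - (-153)*(-50) = -40672 - 1*7650 = -40672 - 7650 = -48322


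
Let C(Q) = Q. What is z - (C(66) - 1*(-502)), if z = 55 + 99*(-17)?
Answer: -2196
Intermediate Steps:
z = -1628 (z = 55 - 1683 = -1628)
z - (C(66) - 1*(-502)) = -1628 - (66 - 1*(-502)) = -1628 - (66 + 502) = -1628 - 1*568 = -1628 - 568 = -2196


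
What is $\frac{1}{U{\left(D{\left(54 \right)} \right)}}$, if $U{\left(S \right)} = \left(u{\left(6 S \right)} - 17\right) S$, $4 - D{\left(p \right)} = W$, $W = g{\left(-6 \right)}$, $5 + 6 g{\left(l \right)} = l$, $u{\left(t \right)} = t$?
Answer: $\frac{1}{105} \approx 0.0095238$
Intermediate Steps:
$g{\left(l \right)} = - \frac{5}{6} + \frac{l}{6}$
$W = - \frac{11}{6}$ ($W = - \frac{5}{6} + \frac{1}{6} \left(-6\right) = - \frac{5}{6} - 1 = - \frac{11}{6} \approx -1.8333$)
$D{\left(p \right)} = \frac{35}{6}$ ($D{\left(p \right)} = 4 - - \frac{11}{6} = 4 + \frac{11}{6} = \frac{35}{6}$)
$U{\left(S \right)} = S \left(-17 + 6 S\right)$ ($U{\left(S \right)} = \left(6 S - 17\right) S = \left(-17 + 6 S\right) S = S \left(-17 + 6 S\right)$)
$\frac{1}{U{\left(D{\left(54 \right)} \right)}} = \frac{1}{\frac{35}{6} \left(-17 + 6 \cdot \frac{35}{6}\right)} = \frac{1}{\frac{35}{6} \left(-17 + 35\right)} = \frac{1}{\frac{35}{6} \cdot 18} = \frac{1}{105}$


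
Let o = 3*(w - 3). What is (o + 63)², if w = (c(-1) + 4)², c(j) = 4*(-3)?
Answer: 60516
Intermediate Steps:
c(j) = -12
w = 64 (w = (-12 + 4)² = (-8)² = 64)
o = 183 (o = 3*(64 - 3) = 3*61 = 183)
(o + 63)² = (183 + 63)² = 246² = 60516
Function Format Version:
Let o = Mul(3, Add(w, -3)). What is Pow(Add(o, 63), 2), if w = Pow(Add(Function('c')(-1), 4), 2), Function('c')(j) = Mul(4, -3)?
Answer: 60516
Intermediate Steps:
Function('c')(j) = -12
w = 64 (w = Pow(Add(-12, 4), 2) = Pow(-8, 2) = 64)
o = 183 (o = Mul(3, Add(64, -3)) = Mul(3, 61) = 183)
Pow(Add(o, 63), 2) = Pow(Add(183, 63), 2) = Pow(246, 2) = 60516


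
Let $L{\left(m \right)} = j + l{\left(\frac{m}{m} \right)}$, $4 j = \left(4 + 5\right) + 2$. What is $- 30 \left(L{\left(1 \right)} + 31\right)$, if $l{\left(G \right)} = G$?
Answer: $- \frac{2085}{2} \approx -1042.5$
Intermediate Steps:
$j = \frac{11}{4}$ ($j = \frac{\left(4 + 5\right) + 2}{4} = \frac{9 + 2}{4} = \frac{1}{4} \cdot 11 = \frac{11}{4} \approx 2.75$)
$L{\left(m \right)} = \frac{15}{4}$ ($L{\left(m \right)} = \frac{11}{4} + \frac{m}{m} = \frac{11}{4} + 1 = \frac{15}{4}$)
$- 30 \left(L{\left(1 \right)} + 31\right) = - 30 \left(\frac{15}{4} + 31\right) = \left(-30\right) \frac{139}{4} = - \frac{2085}{2}$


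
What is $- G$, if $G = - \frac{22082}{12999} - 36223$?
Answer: $\frac{470884859}{12999} \approx 36225.0$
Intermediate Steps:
$G = - \frac{470884859}{12999}$ ($G = \left(-22082\right) \frac{1}{12999} - 36223 = - \frac{22082}{12999} - 36223 = - \frac{470884859}{12999} \approx -36225.0$)
$- G = \left(-1\right) \left(- \frac{470884859}{12999}\right) = \frac{470884859}{12999}$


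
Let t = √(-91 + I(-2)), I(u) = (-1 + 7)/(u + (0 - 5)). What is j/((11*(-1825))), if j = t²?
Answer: 643/140525 ≈ 0.0045757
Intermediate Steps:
I(u) = 6/(-5 + u) (I(u) = 6/(u - 5) = 6/(-5 + u))
t = I*√4501/7 (t = √(-91 + 6/(-5 - 2)) = √(-91 + 6/(-7)) = √(-91 + 6*(-⅐)) = √(-91 - 6/7) = √(-643/7) = I*√4501/7 ≈ 9.5842*I)
j = -643/7 (j = (I*√4501/7)² = -643/7 ≈ -91.857)
j/((11*(-1825))) = -643/(7*(11*(-1825))) = -643/7/(-20075) = -643/7*(-1/20075) = 643/140525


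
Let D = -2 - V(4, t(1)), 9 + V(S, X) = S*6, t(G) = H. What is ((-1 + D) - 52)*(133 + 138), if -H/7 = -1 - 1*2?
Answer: -18970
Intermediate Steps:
H = 21 (H = -7*(-1 - 1*2) = -7*(-1 - 2) = -7*(-3) = 21)
t(G) = 21
V(S, X) = -9 + 6*S (V(S, X) = -9 + S*6 = -9 + 6*S)
D = -17 (D = -2 - (-9 + 6*4) = -2 - (-9 + 24) = -2 - 1*15 = -2 - 15 = -17)
((-1 + D) - 52)*(133 + 138) = ((-1 - 17) - 52)*(133 + 138) = (-18 - 52)*271 = -70*271 = -18970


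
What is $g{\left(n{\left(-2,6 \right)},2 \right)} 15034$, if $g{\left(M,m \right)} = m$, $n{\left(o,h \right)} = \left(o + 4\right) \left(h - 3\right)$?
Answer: $30068$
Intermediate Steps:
$n{\left(o,h \right)} = \left(-3 + h\right) \left(4 + o\right)$ ($n{\left(o,h \right)} = \left(4 + o\right) \left(-3 + h\right) = \left(-3 + h\right) \left(4 + o\right)$)
$g{\left(n{\left(-2,6 \right)},2 \right)} 15034 = 2 \cdot 15034 = 30068$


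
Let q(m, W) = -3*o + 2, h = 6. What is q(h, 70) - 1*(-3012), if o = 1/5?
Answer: 15067/5 ≈ 3013.4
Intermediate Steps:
o = ⅕ ≈ 0.20000
q(m, W) = 7/5 (q(m, W) = -3*⅕ + 2 = -⅗ + 2 = 7/5)
q(h, 70) - 1*(-3012) = 7/5 - 1*(-3012) = 7/5 + 3012 = 15067/5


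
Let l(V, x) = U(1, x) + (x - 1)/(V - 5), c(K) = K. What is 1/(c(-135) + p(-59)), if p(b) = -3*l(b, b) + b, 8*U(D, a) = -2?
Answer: -16/3137 ≈ -0.0051004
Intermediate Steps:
U(D, a) = -¼ (U(D, a) = (⅛)*(-2) = -¼)
l(V, x) = -¼ + (-1 + x)/(-5 + V) (l(V, x) = -¼ + (x - 1)/(V - 5) = -¼ + (-1 + x)/(-5 + V))
p(b) = b - 3*(1 + 3*b)/(4*(-5 + b)) (p(b) = -3*(1 - b + 4*b)/(4*(-5 + b)) + b = -3*(1 + 3*b)/(4*(-5 + b)) + b = b - 3*(1 + 3*b)/(4*(-5 + b)))
1/(c(-135) + p(-59)) = 1/(-135 + (-3 - 29*(-59) + 4*(-59)²)/(4*(-5 - 59))) = 1/(-135 + (¼)*(-3 + 1711 + 4*3481)/(-64)) = 1/(-135 + (¼)*(-1/64)*(-3 + 1711 + 13924)) = 1/(-135 + (¼)*(-1/64)*15632) = 1/(-135 - 977/16) = 1/(-3137/16) = -16/3137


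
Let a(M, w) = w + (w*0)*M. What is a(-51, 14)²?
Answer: 196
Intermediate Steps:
a(M, w) = w (a(M, w) = w + 0*M = w + 0 = w)
a(-51, 14)² = 14² = 196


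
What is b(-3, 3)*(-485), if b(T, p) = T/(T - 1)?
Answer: -1455/4 ≈ -363.75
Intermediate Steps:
b(T, p) = T/(-1 + T)
b(-3, 3)*(-485) = -3/(-1 - 3)*(-485) = -3/(-4)*(-485) = -3*(-1/4)*(-485) = (3/4)*(-485) = -1455/4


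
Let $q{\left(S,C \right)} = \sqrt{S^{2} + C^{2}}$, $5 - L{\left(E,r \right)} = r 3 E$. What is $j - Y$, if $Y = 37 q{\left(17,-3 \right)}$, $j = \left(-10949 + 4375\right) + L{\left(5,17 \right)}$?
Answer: $-6824 - 37 \sqrt{298} \approx -7462.7$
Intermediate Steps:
$L{\left(E,r \right)} = 5 - 3 E r$ ($L{\left(E,r \right)} = 5 - r 3 E = 5 - 3 r E = 5 - 3 E r$)
$j = -6824$ ($j = \left(-10949 + 4375\right) + \left(5 - 15 \cdot 17\right) = -6574 + \left(5 - 255\right) = -6574 - 250 = -6824$)
$q{\left(S,C \right)} = \sqrt{C^{2} + S^{2}}$
$Y = 37 \sqrt{298}$ ($Y = 37 \sqrt{\left(-3\right)^{2} + 17^{2}} = 37 \sqrt{9 + 289} = 37 \sqrt{298} \approx 638.72$)
$j - Y = -6824 - 37 \sqrt{298}$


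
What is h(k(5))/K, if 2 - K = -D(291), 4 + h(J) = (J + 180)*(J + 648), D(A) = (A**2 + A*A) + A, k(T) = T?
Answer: 120801/169655 ≈ 0.71204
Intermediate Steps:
D(A) = A + 2*A**2 (D(A) = (A**2 + A**2) + A = 2*A**2 + A = A + 2*A**2)
h(J) = -4 + (180 + J)*(648 + J) (h(J) = -4 + (J + 180)*(J + 648) = -4 + (180 + J)*(648 + J))
K = 169655 (K = 2 - (-1)*291*(1 + 2*291) = 2 - (-1)*291*(1 + 582) = 2 - (-1)*291*583 = 2 - (-1)*169653 = 2 - 1*(-169653) = 2 + 169653 = 169655)
h(k(5))/K = (116636 + 5**2 + 828*5)/169655 = (116636 + 25 + 4140)*(1/169655) = 120801*(1/169655) = 120801/169655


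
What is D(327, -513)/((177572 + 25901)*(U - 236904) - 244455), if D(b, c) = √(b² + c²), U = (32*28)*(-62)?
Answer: -3*√41122/59507144143 ≈ -1.0223e-8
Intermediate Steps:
U = -55552 (U = 896*(-62) = -55552)
D(327, -513)/((177572 + 25901)*(U - 236904) - 244455) = √(327² + (-513)²)/((177572 + 25901)*(-55552 - 236904) - 244455) = √(106929 + 263169)/(203473*(-292456) - 244455) = √370098/(-59506899688 - 244455) = (3*√41122)/(-59507144143) = (3*√41122)*(-1/59507144143) = -3*√41122/59507144143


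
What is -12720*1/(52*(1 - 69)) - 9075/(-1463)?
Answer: 288060/29393 ≈ 9.8003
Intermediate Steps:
-12720*1/(52*(1 - 69)) - 9075/(-1463) = -12720/((-68*52)) - 9075*(-1/1463) = -12720/(-3536) + 825/133 = -12720*(-1/3536) + 825/133 = 795/221 + 825/133 = 288060/29393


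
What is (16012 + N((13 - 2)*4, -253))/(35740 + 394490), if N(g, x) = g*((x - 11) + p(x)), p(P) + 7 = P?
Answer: -1174/71705 ≈ -0.016373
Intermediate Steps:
p(P) = -7 + P
N(g, x) = g*(-18 + 2*x) (N(g, x) = g*((x - 11) + (-7 + x)) = g*((-11 + x) + (-7 + x)) = g*(-18 + 2*x))
(16012 + N((13 - 2)*4, -253))/(35740 + 394490) = (16012 + 2*((13 - 2)*4)*(-9 - 253))/(35740 + 394490) = (16012 + 2*(11*4)*(-262))/430230 = (16012 + 2*44*(-262))*(1/430230) = (16012 - 23056)*(1/430230) = -7044*1/430230 = -1174/71705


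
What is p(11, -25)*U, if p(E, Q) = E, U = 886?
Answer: 9746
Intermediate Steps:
p(11, -25)*U = 11*886 = 9746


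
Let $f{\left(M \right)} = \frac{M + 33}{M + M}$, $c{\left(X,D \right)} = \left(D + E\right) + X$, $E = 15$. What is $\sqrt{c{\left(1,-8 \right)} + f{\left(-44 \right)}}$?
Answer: $\frac{\sqrt{130}}{4} \approx 2.8504$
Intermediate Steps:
$c{\left(X,D \right)} = 15 + D + X$ ($c{\left(X,D \right)} = \left(D + 15\right) + X = \left(15 + D\right) + X = 15 + D + X$)
$f{\left(M \right)} = \frac{33 + M}{2 M}$
$\sqrt{c{\left(1,-8 \right)} + f{\left(-44 \right)}} = \sqrt{\left(15 - 8 + 1\right) + \frac{33 - 44}{2 \left(-44\right)}} = \sqrt{8 + \frac{1}{2} \left(- \frac{1}{44}\right) \left(-11\right)} = \sqrt{8 + \frac{1}{8}} = \sqrt{\frac{65}{8}} = \frac{\sqrt{130}}{4}$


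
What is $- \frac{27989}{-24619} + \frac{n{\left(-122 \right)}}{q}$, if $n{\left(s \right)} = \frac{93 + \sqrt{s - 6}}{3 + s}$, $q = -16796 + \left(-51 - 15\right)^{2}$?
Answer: $\frac{5919440801}{5206426120} + \frac{i \sqrt{2}}{185045} \approx 1.1369 + 7.6425 \cdot 10^{-6} i$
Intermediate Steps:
$q = -12440$ ($q = -16796 + \left(-66\right)^{2} = -16796 + 4356 = -12440$)
$n{\left(s \right)} = \frac{93 + \sqrt{-6 + s}}{3 + s}$
$- \frac{27989}{-24619} + \frac{n{\left(-122 \right)}}{q} = - \frac{27989}{-24619} + \frac{\frac{1}{3 - 122} \left(93 + \sqrt{-6 - 122}\right)}{-12440} = \left(-27989\right) \left(- \frac{1}{24619}\right) + \frac{93 + \sqrt{-128}}{-119} \left(- \frac{1}{12440}\right) = \frac{27989}{24619} + - \frac{93 + 8 i \sqrt{2}}{119} \left(- \frac{1}{12440}\right) = \frac{27989}{24619} + \left(- \frac{93}{119} - \frac{8 i \sqrt{2}}{119}\right) \left(- \frac{1}{12440}\right) = \frac{27989}{24619} + \left(\frac{93}{1480360} + \frac{i \sqrt{2}}{185045}\right) = \frac{5919440801}{5206426120} + \frac{i \sqrt{2}}{185045}$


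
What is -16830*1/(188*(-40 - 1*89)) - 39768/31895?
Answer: -71276781/128919590 ≈ -0.55288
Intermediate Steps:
-16830*1/(188*(-40 - 1*89)) - 39768/31895 = -16830*1/(188*(-40 - 89)) - 39768*1/31895 = -16830/(188*(-129)) - 39768/31895 = -16830/(-24252) - 39768/31895 = -16830*(-1/24252) - 39768/31895 = 2805/4042 - 39768/31895 = -71276781/128919590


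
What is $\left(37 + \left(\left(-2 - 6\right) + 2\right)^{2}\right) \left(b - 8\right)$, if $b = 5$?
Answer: $-219$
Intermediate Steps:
$\left(37 + \left(\left(-2 - 6\right) + 2\right)^{2}\right) \left(b - 8\right) = \left(37 + \left(\left(-2 - 6\right) + 2\right)^{2}\right) \left(5 - 8\right) = \left(37 + \left(\left(-2 - 6\right) + 2\right)^{2}\right) \left(-3\right) = \left(37 + \left(-8 + 2\right)^{2}\right) \left(-3\right) = \left(37 + \left(-6\right)^{2}\right) \left(-3\right) = \left(37 + 36\right) \left(-3\right) = 73 \left(-3\right) = -219$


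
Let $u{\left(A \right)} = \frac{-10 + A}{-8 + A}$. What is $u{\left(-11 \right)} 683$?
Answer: $\frac{14343}{19} \approx 754.89$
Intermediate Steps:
$u{\left(A \right)} = \frac{-10 + A}{-8 + A}$
$u{\left(-11 \right)} 683 = \frac{-10 - 11}{-8 - 11} \cdot 683 = \frac{1}{-19} \left(-21\right) 683 = \left(- \frac{1}{19}\right) \left(-21\right) 683 = \frac{21}{19} \cdot 683 = \frac{14343}{19}$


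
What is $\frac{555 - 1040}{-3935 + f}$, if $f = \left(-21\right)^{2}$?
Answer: $\frac{485}{3494} \approx 0.13881$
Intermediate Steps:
$f = 441$
$\frac{555 - 1040}{-3935 + f} = \frac{555 - 1040}{-3935 + 441} = - \frac{485}{-3494} = \left(-485\right) \left(- \frac{1}{3494}\right) = \frac{485}{3494}$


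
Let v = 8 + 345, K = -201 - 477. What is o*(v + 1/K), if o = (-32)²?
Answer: 122538496/339 ≈ 3.6147e+5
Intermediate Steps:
K = -678
o = 1024
v = 353
o*(v + 1/K) = 1024*(353 + 1/(-678)) = 1024*(353 - 1/678) = 1024*(239333/678) = 122538496/339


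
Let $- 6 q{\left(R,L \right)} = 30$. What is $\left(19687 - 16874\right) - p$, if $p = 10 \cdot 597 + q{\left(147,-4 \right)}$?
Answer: $-3152$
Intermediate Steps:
$q{\left(R,L \right)} = -5$ ($q{\left(R,L \right)} = \left(- \frac{1}{6}\right) 30 = -5$)
$p = 5965$ ($p = 10 \cdot 597 - 5 = 5970 - 5 = 5965$)
$\left(19687 - 16874\right) - p = \left(19687 - 16874\right) - 5965 = 2813 - 5965 = -3152$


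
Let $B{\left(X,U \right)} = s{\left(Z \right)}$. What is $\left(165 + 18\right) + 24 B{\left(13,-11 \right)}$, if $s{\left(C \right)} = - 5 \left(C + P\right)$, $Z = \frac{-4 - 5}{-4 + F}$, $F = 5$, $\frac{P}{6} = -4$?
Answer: $4143$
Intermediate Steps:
$P = -24$ ($P = 6 \left(-4\right) = -24$)
$Z = -9$ ($Z = \frac{-4 - 5}{-4 + 5} = - \frac{9}{1} = \left(-9\right) 1 = -9$)
$s{\left(C \right)} = 120 - 5 C$ ($s{\left(C \right)} = - 5 \left(C - 24\right) = - 5 \left(-24 + C\right) = 120 - 5 C$)
$B{\left(X,U \right)} = 165$ ($B{\left(X,U \right)} = 120 - -45 = 120 + 45 = 165$)
$\left(165 + 18\right) + 24 B{\left(13,-11 \right)} = \left(165 + 18\right) + 24 \cdot 165 = 183 + 3960 = 4143$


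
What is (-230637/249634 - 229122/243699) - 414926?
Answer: -764920223647919/1843501702 ≈ -4.1493e+5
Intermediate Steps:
(-230637/249634 - 229122/243699) - 414926 = (-230637*1/249634 - 229122*1/243699) - 414926 = (-20967/22694 - 76374/81233) - 414926 = -3436443867/1843501702 - 414926 = -764920223647919/1843501702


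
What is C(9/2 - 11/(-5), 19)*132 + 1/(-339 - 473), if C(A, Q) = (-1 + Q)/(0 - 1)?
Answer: -1929313/812 ≈ -2376.0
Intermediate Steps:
C(A, Q) = 1 - Q (C(A, Q) = (-1 + Q)/(-1) = (-1 + Q)*(-1) = 1 - Q)
C(9/2 - 11/(-5), 19)*132 + 1/(-339 - 473) = (1 - 1*19)*132 + 1/(-339 - 473) = (1 - 19)*132 + 1/(-812) = -18*132 - 1/812 = -2376 - 1/812 = -1929313/812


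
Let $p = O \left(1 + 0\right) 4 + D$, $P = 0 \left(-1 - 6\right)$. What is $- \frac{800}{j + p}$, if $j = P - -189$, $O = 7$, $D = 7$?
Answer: $- \frac{25}{7} \approx -3.5714$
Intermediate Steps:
$P = 0$ ($P = 0 \left(-7\right) = 0$)
$j = 189$ ($j = 0 - -189 = 0 + 189 = 189$)
$p = 35$ ($p = 7 \left(1 + 0\right) 4 + 7 = 7 \cdot 1 \cdot 4 + 7 = 7 \cdot 4 + 7 = 28 + 7 = 35$)
$- \frac{800}{j + p} = - \frac{800}{189 + 35} = - \frac{800}{224} = \left(-800\right) \frac{1}{224} = - \frac{25}{7}$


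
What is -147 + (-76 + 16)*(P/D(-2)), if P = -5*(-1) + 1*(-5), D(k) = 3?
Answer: -147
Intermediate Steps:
P = 0 (P = 5 - 5 = 0)
-147 + (-76 + 16)*(P/D(-2)) = -147 + (-76 + 16)*(0/3) = -147 - 0/3 = -147 - 60*0 = -147 + 0 = -147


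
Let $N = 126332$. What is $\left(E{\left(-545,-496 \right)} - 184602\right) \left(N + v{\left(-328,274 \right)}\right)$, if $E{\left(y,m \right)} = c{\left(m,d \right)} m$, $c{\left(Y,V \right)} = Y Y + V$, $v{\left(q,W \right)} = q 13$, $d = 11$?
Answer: $-14918417819592$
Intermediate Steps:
$v{\left(q,W \right)} = 13 q$
$c{\left(Y,V \right)} = V + Y^{2}$ ($c{\left(Y,V \right)} = Y^{2} + V = V + Y^{2}$)
$E{\left(y,m \right)} = m \left(11 + m^{2}\right)$ ($E{\left(y,m \right)} = \left(11 + m^{2}\right) m = m \left(11 + m^{2}\right)$)
$\left(E{\left(-545,-496 \right)} - 184602\right) \left(N + v{\left(-328,274 \right)}\right) = \left(- 496 \left(11 + \left(-496\right)^{2}\right) - 184602\right) \left(126332 + 13 \left(-328\right)\right) = \left(- 496 \left(11 + 246016\right) - 184602\right) \left(126332 - 4264\right) = \left(\left(-496\right) 246027 - 184602\right) 122068 = \left(-122029392 - 184602\right) 122068 = \left(-122213994\right) 122068 = -14918417819592$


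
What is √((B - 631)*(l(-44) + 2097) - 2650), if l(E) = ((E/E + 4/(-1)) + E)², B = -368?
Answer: 2*I*√1076086 ≈ 2074.7*I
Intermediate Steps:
l(E) = (-3 + E)² (l(E) = ((1 + 4*(-1)) + E)² = ((1 - 4) + E)² = (-3 + E)²)
√((B - 631)*(l(-44) + 2097) - 2650) = √((-368 - 631)*((-3 - 44)² + 2097) - 2650) = √(-999*((-47)² + 2097) - 2650) = √(-999*(2209 + 2097) - 2650) = √(-999*4306 - 2650) = √(-4301694 - 2650) = √(-4304344) = 2*I*√1076086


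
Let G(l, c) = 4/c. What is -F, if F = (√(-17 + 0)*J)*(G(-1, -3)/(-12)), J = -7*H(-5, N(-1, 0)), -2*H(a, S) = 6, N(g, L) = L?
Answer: -7*I*√17/3 ≈ -9.6206*I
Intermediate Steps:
H(a, S) = -3 (H(a, S) = -½*6 = -3)
J = 21 (J = -7*(-3) = 21)
F = 7*I*√17/3 (F = (√(-17 + 0)*21)*((4/(-3))/(-12)) = (√(-17)*21)*((4*(-⅓))*(-1/12)) = ((I*√17)*21)*(-4/3*(-1/12)) = (21*I*√17)*(⅑) = 7*I*√17/3 ≈ 9.6206*I)
-F = -7*I*√17/3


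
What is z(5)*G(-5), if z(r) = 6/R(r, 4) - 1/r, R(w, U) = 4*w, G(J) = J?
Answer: -½ ≈ -0.50000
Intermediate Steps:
z(r) = 1/(2*r) (z(r) = 6/((4*r)) - 1/r = 6*(1/(4*r)) - 1/r = 3/(2*r) - 1/r = 1/(2*r))
z(5)*G(-5) = ((½)/5)*(-5) = ((½)*(⅕))*(-5) = (⅒)*(-5) = -½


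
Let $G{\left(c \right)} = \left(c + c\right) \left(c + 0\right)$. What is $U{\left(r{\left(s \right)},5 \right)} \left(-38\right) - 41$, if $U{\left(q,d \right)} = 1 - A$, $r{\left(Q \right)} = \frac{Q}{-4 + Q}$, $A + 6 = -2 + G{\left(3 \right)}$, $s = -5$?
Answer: $301$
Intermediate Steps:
$G{\left(c \right)} = 2 c^{2}$ ($G{\left(c \right)} = 2 c c = 2 c^{2}$)
$A = 10$ ($A = -6 - \left(2 - 2 \cdot 3^{2}\right) = -6 + \left(-2 + 2 \cdot 9\right) = -6 + \left(-2 + 18\right) = -6 + 16 = 10$)
$U{\left(q,d \right)} = -9$ ($U{\left(q,d \right)} = 1 - 10 = -9$)
$U{\left(r{\left(s \right)},5 \right)} \left(-38\right) - 41 = \left(-9\right) \left(-38\right) - 41 = 342 - 41 = 301$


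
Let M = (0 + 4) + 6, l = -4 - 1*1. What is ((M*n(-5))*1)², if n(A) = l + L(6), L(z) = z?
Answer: 100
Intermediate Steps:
l = -5 (l = -4 - 1 = -5)
M = 10 (M = 4 + 6 = 10)
n(A) = 1 (n(A) = -5 + 6 = 1)
((M*n(-5))*1)² = ((10*1)*1)² = (10*1)² = 10² = 100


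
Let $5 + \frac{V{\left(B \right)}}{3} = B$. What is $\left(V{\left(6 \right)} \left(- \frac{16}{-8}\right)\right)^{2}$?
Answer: $36$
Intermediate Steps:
$V{\left(B \right)} = -15 + 3 B$
$\left(V{\left(6 \right)} \left(- \frac{16}{-8}\right)\right)^{2} = \left(\left(-15 + 3 \cdot 6\right) \left(- \frac{16}{-8}\right)\right)^{2} = \left(\left(-15 + 18\right) \left(\left(-16\right) \left(- \frac{1}{8}\right)\right)\right)^{2} = \left(3 \cdot 2\right)^{2} = 6^{2} = 36$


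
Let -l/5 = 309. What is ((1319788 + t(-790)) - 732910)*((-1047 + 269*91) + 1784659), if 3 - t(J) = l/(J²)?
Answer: 132450778164324339/124820 ≈ 1.0611e+12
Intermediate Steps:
l = -1545 (l = -5*309 = -1545)
t(J) = 3 + 1545/J² (t(J) = 3 - (-1545)/(J²) = 3 - (-1545)/J² = 3 + 1545/J²)
((1319788 + t(-790)) - 732910)*((-1047 + 269*91) + 1784659) = ((1319788 + (3 + 1545/(-790)²)) - 732910)*((-1047 + 269*91) + 1784659) = ((1319788 + (3 + 1545*(1/624100))) - 732910)*((-1047 + 24479) + 1784659) = ((1319788 + (3 + 309/124820)) - 732910)*(23432 + 1784659) = ((1319788 + 374769/124820) - 732910)*1808091 = (164736312929/124820 - 732910)*1808091 = (73254486729/124820)*1808091 = 132450778164324339/124820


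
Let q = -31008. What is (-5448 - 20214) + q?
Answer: -56670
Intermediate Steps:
(-5448 - 20214) + q = (-5448 - 20214) - 31008 = -25662 - 31008 = -56670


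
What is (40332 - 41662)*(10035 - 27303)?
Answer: 22966440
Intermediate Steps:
(40332 - 41662)*(10035 - 27303) = -1330*(-17268) = 22966440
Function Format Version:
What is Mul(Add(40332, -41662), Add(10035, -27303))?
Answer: 22966440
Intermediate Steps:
Mul(Add(40332, -41662), Add(10035, -27303)) = Mul(-1330, -17268) = 22966440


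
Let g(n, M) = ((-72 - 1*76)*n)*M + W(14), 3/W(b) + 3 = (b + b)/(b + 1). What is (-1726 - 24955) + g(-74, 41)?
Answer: 7179922/17 ≈ 4.2235e+5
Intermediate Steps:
W(b) = 3/(-3 + 2*b/(1 + b)) (W(b) = 3/(-3 + (b + b)/(b + 1)) = 3/(-3 + (2*b)/(1 + b)) = 3/(-3 + 2*b/(1 + b)))
g(n, M) = -45/17 - 148*M*n (g(n, M) = ((-72 - 1*76)*n)*M + 3*(-1 - 1*14)/(3 + 14) = ((-72 - 76)*n)*M + 3*(-1 - 14)/17 = (-148*n)*M + 3*(1/17)*(-15) = -148*M*n - 45/17 = -45/17 - 148*M*n)
(-1726 - 24955) + g(-74, 41) = (-1726 - 24955) + (-45/17 - 148*41*(-74)) = -26681 + (-45/17 + 449032) = -26681 + 7633499/17 = 7179922/17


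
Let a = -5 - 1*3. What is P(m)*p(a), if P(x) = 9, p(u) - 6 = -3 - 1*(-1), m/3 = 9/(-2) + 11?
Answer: 36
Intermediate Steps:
a = -8 (a = -5 - 3 = -8)
m = 39/2 (m = 3*(9/(-2) + 11) = 3*(9*(-½) + 11) = 3*(-9/2 + 11) = 3*(13/2) = 39/2 ≈ 19.500)
p(u) = 4 (p(u) = 6 + (-3 - 1*(-1)) = 6 + (-3 + 1) = 6 - 2 = 4)
P(m)*p(a) = 9*4 = 36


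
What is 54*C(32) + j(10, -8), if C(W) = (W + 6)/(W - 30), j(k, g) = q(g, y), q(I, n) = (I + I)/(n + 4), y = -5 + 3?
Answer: 1018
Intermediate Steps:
y = -2
q(I, n) = 2*I/(4 + n) (q(I, n) = (2*I)/(4 + n) = 2*I/(4 + n))
j(k, g) = g (j(k, g) = 2*g/(4 - 2) = 2*g/2 = 2*g*(½) = g)
C(W) = (6 + W)/(-30 + W)
54*C(32) + j(10, -8) = 54*((6 + 32)/(-30 + 32)) - 8 = 54*(38/2) - 8 = 54*((½)*38) - 8 = 54*19 - 8 = 1026 - 8 = 1018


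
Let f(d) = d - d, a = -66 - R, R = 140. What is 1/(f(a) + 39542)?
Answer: 1/39542 ≈ 2.5290e-5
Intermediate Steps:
a = -206 (a = -66 - 1*140 = -66 - 140 = -206)
f(d) = 0
1/(f(a) + 39542) = 1/(0 + 39542) = 1/39542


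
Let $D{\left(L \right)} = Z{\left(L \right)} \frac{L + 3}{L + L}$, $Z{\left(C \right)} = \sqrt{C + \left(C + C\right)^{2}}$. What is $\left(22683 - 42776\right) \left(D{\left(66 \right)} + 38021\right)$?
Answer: $-763955953 - \frac{462139 \sqrt{17490}}{44} \approx -7.6534 \cdot 10^{8}$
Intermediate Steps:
$Z{\left(C \right)} = \sqrt{C + 4 C^{2}}$ ($Z{\left(C \right)} = \sqrt{C + \left(2 C\right)^{2}} = \sqrt{C + 4 C^{2}}$)
$D{\left(L \right)} = \frac{\sqrt{L \left(1 + 4 L\right)} \left(3 + L\right)}{2 L}$ ($D{\left(L \right)} = \sqrt{L \left(1 + 4 L\right)} \frac{L + 3}{L + L} = \sqrt{L \left(1 + 4 L\right)} \frac{3 + L}{2 L} = \frac{\sqrt{L \left(1 + 4 L\right)} \left(3 + L\right)}{2 L}$)
$\left(22683 - 42776\right) \left(D{\left(66 \right)} + 38021\right) = \left(22683 - 42776\right) \left(\frac{\sqrt{66 \left(1 + 4 \cdot 66\right)} \left(3 + 66\right)}{2 \cdot 66} + 38021\right) = - 20093 \left(\frac{1}{2} \cdot \frac{1}{66} \sqrt{66 \left(1 + 264\right)} 69 + 38021\right) = - 20093 \left(\frac{1}{2} \cdot \frac{1}{66} \sqrt{66 \cdot 265} \cdot 69 + 38021\right) = - 20093 \left(\frac{1}{2} \cdot \frac{1}{66} \sqrt{17490} \cdot 69 + 38021\right) = - 20093 \left(\frac{23 \sqrt{17490}}{44} + 38021\right) = - 20093 \left(38021 + \frac{23 \sqrt{17490}}{44}\right) = -763955953 - \frac{462139 \sqrt{17490}}{44}$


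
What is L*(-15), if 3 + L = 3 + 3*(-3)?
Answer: 135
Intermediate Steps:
L = -9 (L = -3 + (3 + 3*(-3)) = -3 + (3 - 9) = -3 - 6 = -9)
L*(-15) = -9*(-15) = 135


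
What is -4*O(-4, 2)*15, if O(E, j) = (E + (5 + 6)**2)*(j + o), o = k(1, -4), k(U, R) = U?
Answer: -21060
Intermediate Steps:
o = 1
O(E, j) = (1 + j)*(121 + E) (O(E, j) = (E + (5 + 6)**2)*(j + 1) = (E + 11**2)*(1 + j) = (E + 121)*(1 + j) = (121 + E)*(1 + j) = (1 + j)*(121 + E))
-4*O(-4, 2)*15 = -4*(121 - 4 + 121*2 - 4*2)*15 = -4*(121 - 4 + 242 - 8)*15 = -4*351*15 = -1404*15 = -21060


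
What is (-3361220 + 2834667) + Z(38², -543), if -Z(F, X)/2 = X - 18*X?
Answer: -545015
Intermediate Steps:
Z(F, X) = 34*X (Z(F, X) = -2*(X - 18*X) = -(-34)*X = 34*X)
(-3361220 + 2834667) + Z(38², -543) = (-3361220 + 2834667) + 34*(-543) = -526553 - 18462 = -545015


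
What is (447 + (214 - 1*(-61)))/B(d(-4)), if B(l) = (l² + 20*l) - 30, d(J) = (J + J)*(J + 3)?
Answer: 361/97 ≈ 3.7216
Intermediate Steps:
d(J) = 2*J*(3 + J) (d(J) = (2*J)*(3 + J) = 2*J*(3 + J))
B(l) = -30 + l² + 20*l
(447 + (214 - 1*(-61)))/B(d(-4)) = (447 + (214 - 1*(-61)))/(-30 + (2*(-4)*(3 - 4))² + 20*(2*(-4)*(3 - 4))) = (447 + (214 + 61))/(-30 + (2*(-4)*(-1))² + 20*(2*(-4)*(-1))) = (447 + 275)/(-30 + 8² + 20*8) = 722/(-30 + 64 + 160) = 722/194 = 722*(1/194) = 361/97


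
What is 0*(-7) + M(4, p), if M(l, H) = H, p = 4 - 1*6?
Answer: -2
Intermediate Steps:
p = -2 (p = 4 - 6 = -2)
0*(-7) + M(4, p) = 0*(-7) - 2 = 0 - 2 = -2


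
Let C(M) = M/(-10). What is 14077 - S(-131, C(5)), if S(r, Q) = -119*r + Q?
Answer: -3023/2 ≈ -1511.5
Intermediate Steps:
C(M) = -M/10 (C(M) = M*(-⅒) = -M/10)
S(r, Q) = Q - 119*r
14077 - S(-131, C(5)) = 14077 - (-⅒*5 - 119*(-131)) = 14077 - (-½ + 15589) = 14077 - 1*31177/2 = 14077 - 31177/2 = -3023/2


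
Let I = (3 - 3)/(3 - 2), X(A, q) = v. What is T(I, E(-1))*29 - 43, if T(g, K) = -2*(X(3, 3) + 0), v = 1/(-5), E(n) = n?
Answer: -157/5 ≈ -31.400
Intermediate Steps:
v = -1/5 ≈ -0.20000
X(A, q) = -1/5
I = 0 (I = 0/1 = 0*1 = 0)
T(g, K) = 2/5 (T(g, K) = -2*(-1/5 + 0) = -2*(-1/5) = 2/5)
T(I, E(-1))*29 - 43 = (2/5)*29 - 43 = 58/5 - 43 = -157/5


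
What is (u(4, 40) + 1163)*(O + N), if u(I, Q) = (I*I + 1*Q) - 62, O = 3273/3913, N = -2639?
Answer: -918758926/301 ≈ -3.0524e+6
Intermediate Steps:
O = 3273/3913 (O = 3273*(1/3913) = 3273/3913 ≈ 0.83644)
u(I, Q) = -62 + Q + I² (u(I, Q) = (I² + Q) - 62 = (Q + I²) - 62 = -62 + Q + I²)
(u(4, 40) + 1163)*(O + N) = ((-62 + 40 + 4²) + 1163)*(3273/3913 - 2639) = ((-62 + 40 + 16) + 1163)*(-10323134/3913) = (-6 + 1163)*(-10323134/3913) = 1157*(-10323134/3913) = -918758926/301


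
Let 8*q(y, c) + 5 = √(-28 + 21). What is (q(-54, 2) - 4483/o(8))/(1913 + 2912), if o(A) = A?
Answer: -561/4825 + I*√7/38600 ≈ -0.11627 + 6.8543e-5*I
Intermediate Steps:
q(y, c) = -5/8 + I*√7/8 (q(y, c) = -5/8 + √(-28 + 21)/8 = -5/8 + √(-7)/8 = -5/8 + (I*√7)/8 = -5/8 + I*√7/8)
(q(-54, 2) - 4483/o(8))/(1913 + 2912) = ((-5/8 + I*√7/8) - 4483/8)/(1913 + 2912) = ((-5/8 + I*√7/8) - 4483*⅛)/4825 = ((-5/8 + I*√7/8) - 4483/8)*(1/4825) = (-561 + I*√7/8)*(1/4825) = -561/4825 + I*√7/38600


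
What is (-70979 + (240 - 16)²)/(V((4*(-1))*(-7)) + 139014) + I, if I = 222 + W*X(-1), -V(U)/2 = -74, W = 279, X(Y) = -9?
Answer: -318562621/139162 ≈ -2289.1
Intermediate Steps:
V(U) = 148 (V(U) = -2*(-74) = 148)
I = -2289 (I = 222 + 279*(-9) = 222 - 2511 = -2289)
(-70979 + (240 - 16)²)/(V((4*(-1))*(-7)) + 139014) + I = (-70979 + (240 - 16)²)/(148 + 139014) - 2289 = (-70979 + 224²)/139162 - 2289 = (-70979 + 50176)*(1/139162) - 2289 = -20803*1/139162 - 2289 = -20803/139162 - 2289 = -318562621/139162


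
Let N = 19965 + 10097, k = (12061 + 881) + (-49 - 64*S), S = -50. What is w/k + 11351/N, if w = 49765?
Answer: 1678707073/483787766 ≈ 3.4699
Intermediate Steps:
k = 16093 (k = (12061 + 881) + (-49 - 64*(-50)) = 12942 + (-49 + 3200) = 12942 + 3151 = 16093)
N = 30062
w/k + 11351/N = 49765/16093 + 11351/30062 = 1678707073/483787766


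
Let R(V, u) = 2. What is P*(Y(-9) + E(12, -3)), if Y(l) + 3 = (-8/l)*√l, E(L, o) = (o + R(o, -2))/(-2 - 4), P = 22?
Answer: -187/3 + 176*I/3 ≈ -62.333 + 58.667*I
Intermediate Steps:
E(L, o) = -⅓ - o/6 (E(L, o) = (o + 2)/(-2 - 4) = (2 + o)/(-6) = (2 + o)*(-⅙) = -⅓ - o/6)
Y(l) = -3 - 8/√l (Y(l) = -3 + (-8/l)*√l = -3 - 8/√l)
P*(Y(-9) + E(12, -3)) = 22*((-3 - (-8)*I/3) + (-⅓ - ⅙*(-3))) = 22*((-3 - (-8)*I/3) + (-⅓ + ½)) = 22*((-3 + 8*I/3) + ⅙) = 22*(-17/6 + 8*I/3) = -187/3 + 176*I/3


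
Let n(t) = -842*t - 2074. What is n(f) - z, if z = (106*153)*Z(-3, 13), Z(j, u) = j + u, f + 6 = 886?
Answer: -905214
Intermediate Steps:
f = 880 (f = -6 + 886 = 880)
n(t) = -2074 - 842*t
z = 162180 (z = (106*153)*(-3 + 13) = 16218*10 = 162180)
n(f) - z = (-2074 - 842*880) - 1*162180 = (-2074 - 740960) - 162180 = -743034 - 162180 = -905214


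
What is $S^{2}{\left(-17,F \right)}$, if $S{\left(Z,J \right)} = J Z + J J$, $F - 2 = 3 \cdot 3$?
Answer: $4356$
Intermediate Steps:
$F = 11$ ($F = 2 + 3 \cdot 3 = 2 + 9 = 11$)
$S{\left(Z,J \right)} = J^{2} + J Z$ ($S{\left(Z,J \right)} = J Z + J^{2} = J^{2} + J Z$)
$S^{2}{\left(-17,F \right)} = \left(11 \left(11 - 17\right)\right)^{2} = \left(11 \left(-6\right)\right)^{2} = \left(-66\right)^{2} = 4356$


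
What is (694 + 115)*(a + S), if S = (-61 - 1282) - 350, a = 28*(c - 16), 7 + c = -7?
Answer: -2049197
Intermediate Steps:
c = -14 (c = -7 - 7 = -14)
a = -840 (a = 28*(-14 - 16) = 28*(-30) = -840)
S = -1693 (S = -1343 - 350 = -1693)
(694 + 115)*(a + S) = (694 + 115)*(-840 - 1693) = 809*(-2533) = -2049197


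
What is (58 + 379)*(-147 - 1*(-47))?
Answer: -43700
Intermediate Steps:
(58 + 379)*(-147 - 1*(-47)) = 437*(-147 + 47) = 437*(-100) = -43700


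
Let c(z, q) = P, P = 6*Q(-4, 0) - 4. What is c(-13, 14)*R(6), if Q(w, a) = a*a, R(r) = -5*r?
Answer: 120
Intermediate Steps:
Q(w, a) = a²
P = -4 (P = 6*0² - 4 = 6*0 - 4 = 0 - 4 = -4)
c(z, q) = -4
c(-13, 14)*R(6) = -(-20)*6 = -4*(-30) = 120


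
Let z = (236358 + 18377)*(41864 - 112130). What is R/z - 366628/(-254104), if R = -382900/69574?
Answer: 815301848756916197/565072664751133266 ≈ 1.4428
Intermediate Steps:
z = -17899209510 (z = 254735*(-70266) = -17899209510)
R = -191450/34787 (R = -382900*1/69574 = -191450/34787 ≈ -5.5035)
R/z - 366628/(-254104) = -191450/34787/(-17899209510) - 366628/(-254104) = -191450/34787*(-1/17899209510) - 366628*(-1/254104) = 2735/8895140017491 + 91657/63526 = 815301848756916197/565072664751133266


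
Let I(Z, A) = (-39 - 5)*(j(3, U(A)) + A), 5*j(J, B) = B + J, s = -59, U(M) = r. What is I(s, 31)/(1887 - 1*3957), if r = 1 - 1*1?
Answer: 3476/5175 ≈ 0.67169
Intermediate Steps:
r = 0 (r = 1 - 1 = 0)
U(M) = 0
j(J, B) = B/5 + J/5 (j(J, B) = (B + J)/5 = B/5 + J/5)
I(Z, A) = -132/5 - 44*A (I(Z, A) = (-39 - 5)*(((⅕)*0 + (⅕)*3) + A) = -44*((0 + ⅗) + A) = -44*(⅗ + A) = -132/5 - 44*A)
I(s, 31)/(1887 - 1*3957) = (-132/5 - 44*31)/(1887 - 1*3957) = (-132/5 - 1364)/(1887 - 3957) = -6952/5/(-2070) = -6952/5*(-1/2070) = 3476/5175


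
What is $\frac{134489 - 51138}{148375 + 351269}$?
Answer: $\frac{83351}{499644} \approx 0.16682$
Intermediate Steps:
$\frac{134489 - 51138}{148375 + 351269} = \frac{83351}{499644}$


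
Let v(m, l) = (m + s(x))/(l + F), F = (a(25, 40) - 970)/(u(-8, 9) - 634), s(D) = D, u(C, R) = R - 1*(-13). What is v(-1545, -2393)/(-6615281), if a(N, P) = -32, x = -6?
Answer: -158202/1613592726239 ≈ -9.8043e-8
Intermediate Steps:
u(C, R) = 13 + R (u(C, R) = R + 13 = 13 + R)
F = 167/102 (F = (-32 - 970)/((13 + 9) - 634) = -1002/(22 - 634) = -1002/(-612) = -1002*(-1/612) = 167/102 ≈ 1.6373)
v(m, l) = (-6 + m)/(167/102 + l) (v(m, l) = (m - 6)/(l + 167/102) = (-6 + m)/(167/102 + l))
v(-1545, -2393)/(-6615281) = (102*(-6 - 1545)/(167 + 102*(-2393)))/(-6615281) = (102*(-1551)/(167 - 244086))*(-1/6615281) = (102*(-1551)/(-243919))*(-1/6615281) = (102*(-1/243919)*(-1551))*(-1/6615281) = (158202/243919)*(-1/6615281) = -158202/1613592726239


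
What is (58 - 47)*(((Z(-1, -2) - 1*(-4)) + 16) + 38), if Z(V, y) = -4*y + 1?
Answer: 737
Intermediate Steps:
Z(V, y) = 1 - 4*y
(58 - 47)*(((Z(-1, -2) - 1*(-4)) + 16) + 38) = (58 - 47)*((((1 - 4*(-2)) - 1*(-4)) + 16) + 38) = 11*((((1 + 8) + 4) + 16) + 38) = 11*(((9 + 4) + 16) + 38) = 11*((13 + 16) + 38) = 11*(29 + 38) = 11*67 = 737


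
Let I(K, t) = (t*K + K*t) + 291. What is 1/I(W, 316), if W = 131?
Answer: 1/83083 ≈ 1.2036e-5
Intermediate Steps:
I(K, t) = 291 + 2*K*t (I(K, t) = (K*t + K*t) + 291 = 2*K*t + 291 = 291 + 2*K*t)
1/I(W, 316) = 1/(291 + 2*131*316) = 1/(291 + 82792) = 1/83083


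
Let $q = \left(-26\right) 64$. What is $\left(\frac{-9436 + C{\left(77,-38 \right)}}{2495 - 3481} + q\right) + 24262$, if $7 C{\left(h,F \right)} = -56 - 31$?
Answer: $\frac{156037535}{6902} \approx 22608.0$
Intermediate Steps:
$C{\left(h,F \right)} = - \frac{87}{7}$ ($C{\left(h,F \right)} = \frac{-56 - 31}{7} = \frac{1}{7} \left(-87\right) = - \frac{87}{7}$)
$q = -1664$
$\left(\frac{-9436 + C{\left(77,-38 \right)}}{2495 - 3481} + q\right) + 24262 = \left(\frac{-9436 - \frac{87}{7}}{2495 - 3481} - 1664\right) + 24262 = \left(- \frac{66139}{7 \left(-986\right)} - 1664\right) + 24262 = \left(\left(- \frac{66139}{7}\right) \left(- \frac{1}{986}\right) - 1664\right) + 24262 = \left(\frac{66139}{6902} - 1664\right) + 24262 = - \frac{11418789}{6902} + 24262 = \frac{156037535}{6902}$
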